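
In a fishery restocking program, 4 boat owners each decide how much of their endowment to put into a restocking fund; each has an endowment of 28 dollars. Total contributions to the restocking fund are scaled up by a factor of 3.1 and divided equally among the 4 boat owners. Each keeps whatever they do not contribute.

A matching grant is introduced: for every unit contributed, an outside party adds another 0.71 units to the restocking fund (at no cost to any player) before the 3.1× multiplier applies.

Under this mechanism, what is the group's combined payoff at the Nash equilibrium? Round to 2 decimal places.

593.71 dollars

Under the mechanism each unit contributed yields 3.1 × 1.71 / 4 = 1.3253 back to its contributor per unit of net cost, which exceeds 1, making full contribution the dominant choice for everyone.
At the Nash equilibrium everyone contributes 28. Group total payoff = 3.1 × 1.71 × 112 = 593.71.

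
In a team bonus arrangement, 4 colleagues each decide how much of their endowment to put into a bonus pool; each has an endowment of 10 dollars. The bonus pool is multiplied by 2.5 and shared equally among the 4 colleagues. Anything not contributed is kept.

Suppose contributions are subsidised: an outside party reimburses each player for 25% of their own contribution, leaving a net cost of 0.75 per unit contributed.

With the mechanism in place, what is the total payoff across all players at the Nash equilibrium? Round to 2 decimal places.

40.00 dollars

Even with the mechanism, each unit contributed returns only (2.5/4) / 0.75 = 0.8333 per unit of net cost, so contributing nothing is still dominant.
At the Nash equilibrium no one contributes; group total payoff = 4 × 10 = 40.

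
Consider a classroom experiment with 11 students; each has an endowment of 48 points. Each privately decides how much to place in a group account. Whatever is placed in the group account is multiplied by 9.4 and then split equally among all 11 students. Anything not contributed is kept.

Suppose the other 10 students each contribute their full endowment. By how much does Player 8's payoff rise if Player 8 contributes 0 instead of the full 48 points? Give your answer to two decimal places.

6.98 points

Switching from a contribution of 48 to 0 lets Player 8 keep an extra 48 points, but lowers the group account by 48, which costs Player 8 their own share of that drop: 9.4/11 × 48 = 41.02.
Net gain = 48 − 41.02 = 6.98. The private return per contributed unit (0.8545) is below 1, so free-riding is indeed the best response regardless of what the others do.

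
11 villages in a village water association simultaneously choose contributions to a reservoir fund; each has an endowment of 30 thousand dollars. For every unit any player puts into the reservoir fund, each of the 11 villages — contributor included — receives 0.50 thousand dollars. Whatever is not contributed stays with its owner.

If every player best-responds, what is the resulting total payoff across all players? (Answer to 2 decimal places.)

330.00 thousand dollars

The private return per contributed unit is 0.50 < 1, so contributing 0 is dominant for every player. At the Nash equilibrium everyone keeps their 30, and the group total is 11 × 30 = 330.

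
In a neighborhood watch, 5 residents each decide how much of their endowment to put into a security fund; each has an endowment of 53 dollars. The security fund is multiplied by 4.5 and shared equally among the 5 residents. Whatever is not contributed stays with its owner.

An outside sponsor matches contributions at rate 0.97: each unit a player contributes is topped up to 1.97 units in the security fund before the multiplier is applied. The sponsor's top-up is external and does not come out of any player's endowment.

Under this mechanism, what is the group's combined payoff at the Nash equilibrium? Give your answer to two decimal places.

With the mechanism, a contributed unit returns 4.5 × 1.97 / 5 = 1.7730 per unit of net cost to the contributor — now above 1 — so contributing fully is weakly dominant for every player.
So the Nash equilibrium is full contribution by all 5; the group earns 4.5 × 1.97 × 265 = 2349.23.

2349.23 dollars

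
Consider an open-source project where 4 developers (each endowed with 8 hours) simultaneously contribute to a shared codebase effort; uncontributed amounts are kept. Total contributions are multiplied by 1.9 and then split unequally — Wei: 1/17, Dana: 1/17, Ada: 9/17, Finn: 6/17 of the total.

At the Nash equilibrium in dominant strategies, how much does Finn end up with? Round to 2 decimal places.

13.36 hours

Player j's private return per contributed unit is 1.9 × (j's share). Contributing is weakly dominant for j when that share is at least 1/1.9 = 0.5263, and contributing 0 is dominant otherwise.
Ada alone (share 9/17) is above the threshold, contributing 8; the remaining 3 contribute 0. Total contributed: 8.
Finn keeps 8 and receives 1.9 × 8 × 6/17 = 5.36 from the shared codebase effort, for a payoff of 13.36.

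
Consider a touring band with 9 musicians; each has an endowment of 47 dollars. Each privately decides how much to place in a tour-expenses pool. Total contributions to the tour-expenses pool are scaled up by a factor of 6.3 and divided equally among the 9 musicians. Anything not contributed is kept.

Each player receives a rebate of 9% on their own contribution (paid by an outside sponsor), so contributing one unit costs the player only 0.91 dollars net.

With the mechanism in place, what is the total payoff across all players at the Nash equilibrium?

423.00 dollars

With the mechanism, a contributed unit returns (6.3/9) / 0.91 = 0.7692 per unit of net cost — still below 1 — so contributing 0 remains dominant for every player.
At the Nash equilibrium no one contributes; group total payoff = 9 × 47 = 423.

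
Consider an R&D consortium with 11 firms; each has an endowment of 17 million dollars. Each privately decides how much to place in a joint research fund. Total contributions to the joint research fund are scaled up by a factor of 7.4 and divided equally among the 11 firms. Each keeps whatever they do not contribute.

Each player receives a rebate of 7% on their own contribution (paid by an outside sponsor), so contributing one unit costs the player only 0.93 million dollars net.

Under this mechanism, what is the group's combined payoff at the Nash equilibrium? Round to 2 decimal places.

187.00 million dollars

Even with the mechanism, each unit contributed returns only (7.4/11) / 0.93 = 0.7234 per unit of net cost, so contributing nothing is still dominant.
At the Nash equilibrium no one contributes; group total payoff = 11 × 17 = 187.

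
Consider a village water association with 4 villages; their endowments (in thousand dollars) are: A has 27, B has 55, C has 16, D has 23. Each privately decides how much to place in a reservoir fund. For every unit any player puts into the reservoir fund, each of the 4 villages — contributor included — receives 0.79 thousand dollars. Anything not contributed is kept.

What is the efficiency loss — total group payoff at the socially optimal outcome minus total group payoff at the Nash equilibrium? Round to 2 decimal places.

The private return per contributed unit is 0.79 < 1 for everyone, so the Nash equilibrium is zero contribution and the group total is Σ E_j = 27 + 55 + 16 + 23 = 121.
Each contributed unit returns 3.160 to the group, so the social optimum is full contribution by everyone: group total = 3.160 × 121 = 382.36.
Efficiency loss = (3.160 − 1) × 121 = 261.36.

261.36 thousand dollars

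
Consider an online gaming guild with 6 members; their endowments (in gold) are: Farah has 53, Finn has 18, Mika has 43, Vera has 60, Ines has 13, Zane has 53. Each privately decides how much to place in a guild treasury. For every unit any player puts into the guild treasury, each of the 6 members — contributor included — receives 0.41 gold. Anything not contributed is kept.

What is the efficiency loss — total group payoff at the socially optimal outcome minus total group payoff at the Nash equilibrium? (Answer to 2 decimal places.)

350.40 gold

The private return per contributed unit is 0.41 < 1 for everyone, so the Nash equilibrium is zero contribution and the group total is Σ E_j = 53 + 18 + 43 + 60 + 13 + 53 = 240.
Each contributed unit returns 2.460 to the group, so the social optimum is full contribution by everyone: group total = 2.460 × 240 = 590.40.
Efficiency loss = (2.460 − 1) × 240 = 350.40.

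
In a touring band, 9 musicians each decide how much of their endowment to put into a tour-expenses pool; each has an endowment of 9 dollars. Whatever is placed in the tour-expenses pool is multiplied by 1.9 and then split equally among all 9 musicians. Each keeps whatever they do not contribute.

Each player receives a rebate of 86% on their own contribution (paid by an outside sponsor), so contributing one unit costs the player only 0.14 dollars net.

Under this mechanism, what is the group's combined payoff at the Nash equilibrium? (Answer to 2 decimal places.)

With the mechanism, a contributed unit returns (1.9/9) / 0.14 = 1.5079 per unit of net cost to the contributor — now above 1 — so contributing fully is weakly dominant for every player.
At the Nash equilibrium everyone contributes 9. Group total payoff = 9 × (9 × 0.86 + 1.9 × 9) = 223.56.

223.56 dollars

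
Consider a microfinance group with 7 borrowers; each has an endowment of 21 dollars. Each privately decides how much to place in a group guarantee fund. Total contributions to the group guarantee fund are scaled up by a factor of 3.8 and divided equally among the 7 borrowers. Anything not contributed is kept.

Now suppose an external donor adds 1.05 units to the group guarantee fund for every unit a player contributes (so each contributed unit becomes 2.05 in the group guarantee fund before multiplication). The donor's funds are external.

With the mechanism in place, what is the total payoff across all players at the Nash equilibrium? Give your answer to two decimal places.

Under the mechanism each unit contributed yields 3.8 × 2.05 / 7 = 1.1129 back to its contributor per unit of net cost, which exceeds 1, making full contribution the dominant choice for everyone.
At the Nash equilibrium everyone contributes 21. Group total payoff = 3.8 × 2.05 × 147 = 1145.13.

1145.13 dollars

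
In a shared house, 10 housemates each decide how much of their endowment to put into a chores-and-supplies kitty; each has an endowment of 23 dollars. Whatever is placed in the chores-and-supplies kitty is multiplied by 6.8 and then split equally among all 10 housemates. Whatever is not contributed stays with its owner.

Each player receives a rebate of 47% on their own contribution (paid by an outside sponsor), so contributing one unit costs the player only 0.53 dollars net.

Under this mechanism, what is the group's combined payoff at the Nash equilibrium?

Under the mechanism each unit contributed yields (6.8/10) / 0.53 = 1.2830 back to its contributor per unit of net cost, which exceeds 1, making full contribution the dominant choice for everyone.
So the Nash equilibrium is full contribution by all 10; the group earns 10 × (23 × 0.47 + 6.8 × 23) = 1672.10.

1672.10 dollars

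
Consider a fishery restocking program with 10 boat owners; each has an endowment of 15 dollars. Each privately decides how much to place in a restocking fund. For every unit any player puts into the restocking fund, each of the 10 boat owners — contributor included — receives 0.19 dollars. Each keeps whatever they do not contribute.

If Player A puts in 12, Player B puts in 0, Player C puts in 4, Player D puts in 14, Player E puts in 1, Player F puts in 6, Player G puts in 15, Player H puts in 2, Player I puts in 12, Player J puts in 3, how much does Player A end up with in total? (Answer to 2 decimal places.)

Total contributed: 12 + 0 + 4 + 14 + 1 + 6 + 15 + 2 + 12 + 3 = 69.
Each receives 0.19 × 69 = 13.11 from the restocking fund.
Player A keeps 15 − 12 = 3, so Player A's payoff is 3 + 13.11 = 16.11.

16.11 dollars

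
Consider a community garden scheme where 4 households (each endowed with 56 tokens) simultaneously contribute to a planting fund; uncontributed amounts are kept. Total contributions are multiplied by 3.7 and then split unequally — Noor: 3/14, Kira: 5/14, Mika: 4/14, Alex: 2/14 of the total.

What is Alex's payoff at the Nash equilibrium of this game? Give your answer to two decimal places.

Player j's private return per contributed unit is 3.7 × (j's share). Contributing is weakly dominant for j when that share is at least 1/3.7 = 0.2703, and contributing 0 is dominant otherwise.
Kira and Mika are above the threshold, contributing 56 each; the remaining 2 contribute 0. Total contributed: 112.
Alex keeps 56 and receives 3.7 × 112 × 2/14 = 59.20 from the planting fund, for a payoff of 115.20.

115.20 tokens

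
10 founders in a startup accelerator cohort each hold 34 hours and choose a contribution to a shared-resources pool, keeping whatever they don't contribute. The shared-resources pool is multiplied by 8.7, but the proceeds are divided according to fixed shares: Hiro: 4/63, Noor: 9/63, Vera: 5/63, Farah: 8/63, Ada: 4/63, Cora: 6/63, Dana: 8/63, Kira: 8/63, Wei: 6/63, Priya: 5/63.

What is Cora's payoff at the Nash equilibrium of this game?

Player j's private return per contributed unit is 8.7 × (j's share). Contributing is weakly dominant for j when that share is at least 1/8.7 = 0.1149, and contributing 0 is dominant otherwise.
Noor, Farah, Dana and Kira are above the threshold, contributing 34 each; the remaining 6 contribute 0. Total contributed: 136.
Cora keeps 34 and receives 8.7 × 136 × 6/63 = 112.69 from the shared-resources pool, for a payoff of 146.69.

146.69 hours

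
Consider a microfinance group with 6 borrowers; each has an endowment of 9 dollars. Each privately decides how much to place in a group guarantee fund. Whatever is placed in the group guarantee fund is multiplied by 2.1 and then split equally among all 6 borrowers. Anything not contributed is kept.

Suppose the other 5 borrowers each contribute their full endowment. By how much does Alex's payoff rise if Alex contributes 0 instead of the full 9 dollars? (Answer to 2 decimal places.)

5.85 dollars

Switching from a contribution of 9 to 0 lets Alex keep an extra 9 dollars, but lowers the group guarantee fund by 9, which costs Alex their own share of that drop: 2.1/6 × 9 = 3.15.
Net gain = 9 − 3.15 = 5.85. The private return per contributed unit (0.3500) is below 1, so free-riding is indeed the best response regardless of what the others do.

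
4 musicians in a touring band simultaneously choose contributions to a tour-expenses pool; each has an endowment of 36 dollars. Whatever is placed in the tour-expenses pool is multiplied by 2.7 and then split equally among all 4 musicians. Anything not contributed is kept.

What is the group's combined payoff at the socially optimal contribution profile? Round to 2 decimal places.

Each contributed unit returns 2.700 to the group as a whole (0.6750 to each of 4 players), which exceeds 1, so the social optimum is full contribution: group total = 2.700 × 144 = 388.80.

388.80 dollars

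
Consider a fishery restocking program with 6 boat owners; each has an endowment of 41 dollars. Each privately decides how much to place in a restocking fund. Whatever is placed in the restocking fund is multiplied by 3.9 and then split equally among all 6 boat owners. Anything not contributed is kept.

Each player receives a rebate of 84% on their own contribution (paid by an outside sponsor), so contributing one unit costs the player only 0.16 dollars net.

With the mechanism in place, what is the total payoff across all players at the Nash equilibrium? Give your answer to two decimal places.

With the mechanism, a contributed unit returns (3.9/6) / 0.16 = 4.0625 per unit of net cost to the contributor — now above 1 — so contributing fully is weakly dominant for every player.
So the Nash equilibrium is full contribution by all 6; the group earns 6 × (41 × 0.84 + 3.9 × 41) = 1166.04.

1166.04 dollars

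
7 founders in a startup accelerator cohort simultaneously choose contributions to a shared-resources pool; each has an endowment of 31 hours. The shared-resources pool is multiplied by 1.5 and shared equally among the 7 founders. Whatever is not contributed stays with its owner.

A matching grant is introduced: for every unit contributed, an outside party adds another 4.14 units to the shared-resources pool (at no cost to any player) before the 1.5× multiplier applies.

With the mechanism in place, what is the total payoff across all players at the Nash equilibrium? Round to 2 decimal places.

Under the mechanism each unit contributed yields 1.5 × 5.14 / 7 = 1.1014 back to its contributor per unit of net cost, which exceeds 1, making full contribution the dominant choice for everyone.
At the Nash equilibrium everyone contributes 31. Group total payoff = 1.5 × 5.14 × 217 = 1673.07.

1673.07 hours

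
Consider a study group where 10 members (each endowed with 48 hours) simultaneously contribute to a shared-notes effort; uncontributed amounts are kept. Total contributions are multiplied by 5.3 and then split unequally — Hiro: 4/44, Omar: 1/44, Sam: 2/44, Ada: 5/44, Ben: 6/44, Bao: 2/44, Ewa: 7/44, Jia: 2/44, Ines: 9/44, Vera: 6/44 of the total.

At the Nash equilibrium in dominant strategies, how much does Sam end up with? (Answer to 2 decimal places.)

59.56 hours

For player j, contributing a unit is worthwhile iff 5.3 × (j's share) ≥ 1, i.e. iff j's share is at least 0.1887.
Only Ines (9/44) clears that bar, contributing 48; the remaining 9 contribute 0. Total contributed: 48.
Sam keeps 48 and receives 5.3 × 48 × 2/44 = 11.56 from the shared-notes effort, for a payoff of 59.56.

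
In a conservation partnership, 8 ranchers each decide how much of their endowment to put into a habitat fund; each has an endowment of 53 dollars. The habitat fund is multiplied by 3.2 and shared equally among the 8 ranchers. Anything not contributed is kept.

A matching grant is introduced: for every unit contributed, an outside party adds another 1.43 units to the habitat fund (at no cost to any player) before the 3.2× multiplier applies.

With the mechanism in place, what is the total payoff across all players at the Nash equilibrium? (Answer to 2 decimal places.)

Even with the mechanism, each unit contributed returns only 3.2 × 2.43 / 8 = 0.9720 per unit of net cost, so contributing nothing is still dominant.
At the Nash equilibrium no one contributes; group total payoff = 8 × 53 = 424.

424.00 dollars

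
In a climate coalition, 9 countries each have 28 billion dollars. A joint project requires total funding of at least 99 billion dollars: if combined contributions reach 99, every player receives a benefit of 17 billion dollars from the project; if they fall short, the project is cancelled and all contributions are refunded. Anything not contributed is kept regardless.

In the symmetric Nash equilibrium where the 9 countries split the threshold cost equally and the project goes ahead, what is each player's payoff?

34 billion dollars

Equal share of the threshold: 99/9 = 11.
At this profile no one gains by cutting their contribution: any cut drops the total below 99, the project is cancelled, contributions are refunded, and the deviator ends with 28, which is less than 28 − 11 + 17 = 34. Contributing more than 11 just wastes the excess. So contributing exactly 11 is a best response.
Each player's payoff: 28 − 11 + 17 = 34.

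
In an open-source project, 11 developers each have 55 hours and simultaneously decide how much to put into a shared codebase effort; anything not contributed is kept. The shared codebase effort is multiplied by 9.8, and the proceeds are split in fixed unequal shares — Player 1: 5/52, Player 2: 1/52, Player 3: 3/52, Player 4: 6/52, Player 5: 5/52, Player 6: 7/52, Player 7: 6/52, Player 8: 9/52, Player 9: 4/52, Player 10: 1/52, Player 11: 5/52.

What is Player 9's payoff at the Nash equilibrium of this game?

Player j's private return per contributed unit is 9.8 × (j's share). Contributing is weakly dominant for j when that share is at least 1/9.8 = 0.1020, and contributing 0 is dominant otherwise.
Player 4, Player 6, Player 7 and Player 8 clear that bar, contributing 55 each; the remaining 7 contribute 0. Total contributed: 220.
Player 9 keeps 55 and receives 9.8 × 220 × 4/52 = 165.85 from the shared codebase effort, for a payoff of 220.85.

220.85 hours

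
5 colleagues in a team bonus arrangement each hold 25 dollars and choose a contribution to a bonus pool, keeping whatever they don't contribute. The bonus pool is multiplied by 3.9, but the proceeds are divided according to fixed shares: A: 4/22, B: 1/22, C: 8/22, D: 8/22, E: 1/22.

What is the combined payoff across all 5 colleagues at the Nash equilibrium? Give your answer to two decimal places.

A player with share s gets back 3.9·s per unit contributed, so full contribution is dominant for anyone with s > 1/3.9 = 0.2564 and zero contribution is dominant for anyone below.
The shares above 0.2564 belong to C and D, contributing 25 each; the remaining 3 contribute 0. Total contributed: 50.
The bonus pool pays out 3.9 × 50 = 195.00 in total (split across the unequal shares, but the aggregate is all that matters for the group sum).
The 3 free-riders keep 25 each, adding 75. Group total = 75 + 195.00 = 270.00.

270.00 dollars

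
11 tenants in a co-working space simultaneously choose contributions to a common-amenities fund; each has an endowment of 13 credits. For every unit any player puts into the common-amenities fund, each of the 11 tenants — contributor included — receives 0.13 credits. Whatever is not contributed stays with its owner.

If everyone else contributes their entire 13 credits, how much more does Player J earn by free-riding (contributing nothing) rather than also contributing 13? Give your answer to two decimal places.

Switching from a contribution of 13 to 0 lets Player J keep an extra 13 credits, but lowers the common-amenities fund by 13, which costs Player J their own share of that drop: 0.13 × 13 = 1.69.
Net gain = 13 − 1.69 = 11.31. The private return per contributed unit (0.13) is below 1, so free-riding is indeed the best response regardless of what the others do.

11.31 credits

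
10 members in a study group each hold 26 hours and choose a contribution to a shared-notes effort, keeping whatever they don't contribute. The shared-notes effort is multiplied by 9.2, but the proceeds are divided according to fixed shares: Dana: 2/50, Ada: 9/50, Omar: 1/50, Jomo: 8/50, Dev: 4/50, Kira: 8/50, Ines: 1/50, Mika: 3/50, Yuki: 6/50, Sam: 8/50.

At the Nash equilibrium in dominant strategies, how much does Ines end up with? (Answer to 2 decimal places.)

49.92 hours

Player j's private return per contributed unit is 9.2 × (j's share). Contributing is weakly dominant for j when that share is at least 1/9.2 = 0.1087, and contributing 0 is dominant otherwise.
Ada, Jomo, Kira, Yuki and Sam clear that bar, contributing 26 each; the remaining 5 contribute 0. Total contributed: 130.
Ines keeps 26 and receives 9.2 × 130 × 1/50 = 23.92 from the shared-notes effort, for a payoff of 49.92.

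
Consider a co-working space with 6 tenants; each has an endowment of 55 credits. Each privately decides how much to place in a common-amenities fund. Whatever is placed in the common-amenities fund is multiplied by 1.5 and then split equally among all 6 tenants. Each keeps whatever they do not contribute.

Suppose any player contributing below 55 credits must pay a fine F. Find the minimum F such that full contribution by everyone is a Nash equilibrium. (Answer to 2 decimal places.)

41.25 credits

Given the others contribute fully, the best deviation is to contribute 0 (any partial contribution still incurs the fine and gives up units whose private return 0.2500 is below 1).
Deviating from 55 to 0 saves 55 credits but forfeits the deviator's share of the drop in the common-amenities fund: 1.5/6 × 55 = 13.75.
So the deviation gain is 55 − 13.75 = 41.25, and the fine must be at least 41.25 credits to wipe it out.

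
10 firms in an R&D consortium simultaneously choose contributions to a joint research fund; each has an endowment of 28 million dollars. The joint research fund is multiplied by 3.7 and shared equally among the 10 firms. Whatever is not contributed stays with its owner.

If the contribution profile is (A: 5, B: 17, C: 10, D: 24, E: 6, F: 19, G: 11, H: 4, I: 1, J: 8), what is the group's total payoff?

Total contributed: 5 + 17 + 10 + 24 + 6 + 19 + 11 + 4 + 1 + 8 = 105; total kept: 10 × 28 − 105 = 175.
The joint research fund pays out 3.7 × 105 = 388.50 in aggregate.
Group total = 175 + 388.50 = 563.50.

563.50 million dollars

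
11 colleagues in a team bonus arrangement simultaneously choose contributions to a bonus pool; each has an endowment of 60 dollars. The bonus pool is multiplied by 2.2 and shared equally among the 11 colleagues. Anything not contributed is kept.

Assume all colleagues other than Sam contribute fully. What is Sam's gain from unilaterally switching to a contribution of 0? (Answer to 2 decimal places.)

Switching from a contribution of 60 to 0 lets Sam keep an extra 60 dollars, but lowers the bonus pool by 60, which costs Sam their own share of that drop: 2.2/11 × 60 = 12.00.
Net gain = 60 − 12.00 = 48.00. The private return per contributed unit (0.2000) is below 1, so free-riding is indeed the best response regardless of what the others do.

48.00 dollars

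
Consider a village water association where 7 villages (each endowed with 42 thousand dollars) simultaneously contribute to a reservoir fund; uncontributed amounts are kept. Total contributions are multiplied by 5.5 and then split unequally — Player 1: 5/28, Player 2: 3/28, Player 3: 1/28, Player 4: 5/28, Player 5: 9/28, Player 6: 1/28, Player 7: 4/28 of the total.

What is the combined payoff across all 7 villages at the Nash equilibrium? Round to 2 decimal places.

483.00 thousand dollars

For player j, contributing a unit is worthwhile iff 5.5 × (j's share) ≥ 1, i.e. iff j's share is at least 0.1818.
The only share above 0.1818 is Player 5's 9/28, contributing 42; the remaining 6 contribute 0. Total contributed: 42.
The reservoir fund pays out 5.5 × 42 = 231.00 in total (split across the unequal shares, but the aggregate is all that matters for the group sum).
The 6 free-riders keep 42 each, adding 252. Group total = 252 + 231.00 = 483.00.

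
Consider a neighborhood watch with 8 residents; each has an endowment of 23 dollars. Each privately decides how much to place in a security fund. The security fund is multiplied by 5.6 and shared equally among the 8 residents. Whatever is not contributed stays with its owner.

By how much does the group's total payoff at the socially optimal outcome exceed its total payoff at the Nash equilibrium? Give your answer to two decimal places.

Each contributed unit returns 5.6/8 = 0.7000 to its contributor — below 1 — so contributing 0 is dominant for every player. At the Nash equilibrium everyone keeps their 23, and the group total is 8 × 23 = 184.
Each contributed unit returns 5.600 to the group as a whole (0.7000 to each of 8 players), which exceeds 1, so the social optimum is full contribution: group total = 5.600 × 184 = 1030.40.
Efficiency loss = 1030.40 − 184 = 846.40.

846.40 dollars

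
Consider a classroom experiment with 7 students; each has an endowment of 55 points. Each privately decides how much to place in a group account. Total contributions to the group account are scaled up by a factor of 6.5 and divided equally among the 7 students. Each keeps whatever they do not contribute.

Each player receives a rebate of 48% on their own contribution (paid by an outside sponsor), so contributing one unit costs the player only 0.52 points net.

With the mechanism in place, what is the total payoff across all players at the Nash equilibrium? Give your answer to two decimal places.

2687.30 points

With the mechanism, a contributed unit returns (6.5/7) / 0.52 = 1.7857 per unit of net cost to the contributor — now above 1 — so contributing fully is weakly dominant for every player.
At the Nash equilibrium everyone contributes 55. Group total payoff = 7 × (55 × 0.48 + 6.5 × 55) = 2687.30.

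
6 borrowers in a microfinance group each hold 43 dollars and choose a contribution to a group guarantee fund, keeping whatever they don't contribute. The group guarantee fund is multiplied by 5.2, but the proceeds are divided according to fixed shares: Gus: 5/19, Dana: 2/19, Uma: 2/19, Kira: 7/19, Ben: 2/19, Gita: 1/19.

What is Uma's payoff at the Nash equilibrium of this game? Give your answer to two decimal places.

Player j's private return per contributed unit is 5.2 × (j's share). Contributing is weakly dominant for j when that share is at least 1/5.2 = 0.1923, and contributing 0 is dominant otherwise.
Gus and Kira are above the threshold, contributing 43 each; the remaining 4 contribute 0. Total contributed: 86.
Uma keeps 43 and receives 5.2 × 86 × 2/19 = 47.07 from the group guarantee fund, for a payoff of 90.07.

90.07 dollars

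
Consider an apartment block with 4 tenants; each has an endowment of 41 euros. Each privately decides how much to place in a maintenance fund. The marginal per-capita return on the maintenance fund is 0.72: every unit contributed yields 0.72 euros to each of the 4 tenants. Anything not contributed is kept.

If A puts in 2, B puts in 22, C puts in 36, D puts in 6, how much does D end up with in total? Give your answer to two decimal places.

82.52 euros

Total contributed: 2 + 22 + 36 + 6 = 66.
Each receives 0.72 × 66 = 47.52 from the maintenance fund.
D keeps 41 − 6 = 35, so D's payoff is 35 + 47.52 = 82.52.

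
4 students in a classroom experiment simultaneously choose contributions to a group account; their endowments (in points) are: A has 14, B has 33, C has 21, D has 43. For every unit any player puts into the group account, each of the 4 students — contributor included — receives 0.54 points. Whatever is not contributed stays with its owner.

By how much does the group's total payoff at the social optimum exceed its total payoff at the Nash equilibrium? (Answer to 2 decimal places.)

The private return per contributed unit is 0.54 < 1 for everyone, so the Nash equilibrium is zero contribution and the group total is Σ E_j = 14 + 33 + 21 + 43 = 111.
Each contributed unit returns 2.160 to the group, so the social optimum is full contribution by everyone: group total = 2.160 × 111 = 239.76.
Efficiency loss = (2.160 − 1) × 111 = 128.76.

128.76 points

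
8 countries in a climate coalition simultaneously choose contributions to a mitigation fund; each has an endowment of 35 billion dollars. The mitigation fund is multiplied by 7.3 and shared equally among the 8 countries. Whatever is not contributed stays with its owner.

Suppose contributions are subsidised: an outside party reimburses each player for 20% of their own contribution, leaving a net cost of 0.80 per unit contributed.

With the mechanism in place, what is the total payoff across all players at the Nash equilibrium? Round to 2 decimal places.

Under the mechanism each unit contributed yields (7.3/8) / 0.80 = 1.1406 back to its contributor per unit of net cost, which exceeds 1, making full contribution the dominant choice for everyone.
So the Nash equilibrium is full contribution by all 8; the group earns 8 × (35 × 0.20 + 7.3 × 35) = 2100.00.

2100.00 billion dollars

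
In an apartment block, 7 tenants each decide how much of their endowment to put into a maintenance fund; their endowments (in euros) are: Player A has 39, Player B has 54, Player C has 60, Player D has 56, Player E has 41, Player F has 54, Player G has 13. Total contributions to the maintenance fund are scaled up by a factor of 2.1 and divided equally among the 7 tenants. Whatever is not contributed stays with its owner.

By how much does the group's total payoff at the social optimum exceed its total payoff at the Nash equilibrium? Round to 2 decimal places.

348.70 euros

The private return per contributed unit is 2.1/7 = 0.3000 < 1 for every player regardless of endowment, so the Nash equilibrium is zero contribution and the group total is Σ E_j = 39 + 54 + 60 + 56 + 41 + 54 + 13 = 317.
Each contributed unit returns 2.100 to the group, so the social optimum is full contribution by everyone: group total = 2.100 × 317 = 665.70.
Efficiency loss = (2.100 − 1) × 317 = 348.70.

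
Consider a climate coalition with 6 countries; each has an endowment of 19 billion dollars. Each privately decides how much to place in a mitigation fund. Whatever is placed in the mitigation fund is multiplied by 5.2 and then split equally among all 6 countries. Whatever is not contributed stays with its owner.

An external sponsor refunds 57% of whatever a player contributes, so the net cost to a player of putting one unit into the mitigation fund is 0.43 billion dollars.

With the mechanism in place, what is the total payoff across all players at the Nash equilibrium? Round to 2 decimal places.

657.78 billion dollars

With the mechanism, a contributed unit returns (5.2/6) / 0.43 = 2.0155 per unit of net cost to the contributor — now above 1 — so contributing fully is weakly dominant for every player.
At the Nash equilibrium everyone contributes 19. Group total payoff = 6 × (19 × 0.57 + 5.2 × 19) = 657.78.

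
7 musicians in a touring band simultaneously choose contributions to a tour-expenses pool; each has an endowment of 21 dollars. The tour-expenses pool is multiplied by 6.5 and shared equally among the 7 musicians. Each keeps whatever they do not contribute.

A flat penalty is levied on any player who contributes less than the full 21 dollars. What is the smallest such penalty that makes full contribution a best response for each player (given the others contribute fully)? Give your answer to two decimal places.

Given the others contribute fully, the best deviation is to contribute 0 (any partial contribution still incurs the fine and gives up units whose private return 0.9286 is below 1).
Deviating from 21 to 0 saves 21 dollars but forfeits the deviator's share of the drop in the tour-expenses pool: 6.5/7 × 21 = 19.50.
So the deviation gain is 21 − 19.50 = 1.50, and the fine must be at least 1.50 dollars to wipe it out.

1.50 dollars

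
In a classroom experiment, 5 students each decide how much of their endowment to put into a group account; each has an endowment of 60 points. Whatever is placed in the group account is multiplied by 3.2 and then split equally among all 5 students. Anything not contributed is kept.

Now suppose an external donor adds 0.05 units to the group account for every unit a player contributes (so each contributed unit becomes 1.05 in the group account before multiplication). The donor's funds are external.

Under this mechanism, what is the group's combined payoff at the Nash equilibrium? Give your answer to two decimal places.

With the mechanism, a contributed unit returns 3.2 × 1.05 / 5 = 0.6720 per unit of net cost — still below 1 — so contributing 0 remains dominant for every player.
At the Nash equilibrium no one contributes; group total payoff = 5 × 60 = 300.

300.00 points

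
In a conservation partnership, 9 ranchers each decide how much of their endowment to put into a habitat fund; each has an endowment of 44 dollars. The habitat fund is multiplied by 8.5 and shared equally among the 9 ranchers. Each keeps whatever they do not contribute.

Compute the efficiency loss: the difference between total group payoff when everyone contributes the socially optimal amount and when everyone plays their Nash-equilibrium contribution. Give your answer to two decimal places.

2970.00 dollars

Each contributed unit returns 8.5/9 = 0.9444 to its contributor — below 1 — so contributing 0 is dominant for every player. At the Nash equilibrium everyone keeps their 44, and the group total is 9 × 44 = 396.
Each contributed unit returns 8.500 to the group as a whole (0.9444 to each of 9 players), which exceeds 1, so the social optimum is full contribution: group total = 8.500 × 396 = 3366.00.
Efficiency loss = 3366.00 − 396 = 2970.00.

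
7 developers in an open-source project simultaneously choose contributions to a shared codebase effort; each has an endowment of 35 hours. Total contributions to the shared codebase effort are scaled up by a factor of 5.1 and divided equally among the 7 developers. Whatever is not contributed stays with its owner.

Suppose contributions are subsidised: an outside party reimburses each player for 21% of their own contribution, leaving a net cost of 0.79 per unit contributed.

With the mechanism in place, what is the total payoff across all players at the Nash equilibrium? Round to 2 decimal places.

Even with the mechanism, each unit contributed returns only (5.1/7) / 0.79 = 0.9222 per unit of net cost, so contributing nothing is still dominant.
At the Nash equilibrium no one contributes; group total payoff = 7 × 35 = 245.

245.00 hours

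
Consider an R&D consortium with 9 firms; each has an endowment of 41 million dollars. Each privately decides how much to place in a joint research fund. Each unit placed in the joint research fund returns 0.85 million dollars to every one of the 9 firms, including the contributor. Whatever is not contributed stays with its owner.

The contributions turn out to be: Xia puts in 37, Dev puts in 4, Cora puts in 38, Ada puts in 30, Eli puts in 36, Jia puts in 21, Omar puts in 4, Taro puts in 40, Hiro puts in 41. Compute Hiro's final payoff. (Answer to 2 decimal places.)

213.35 million dollars

Total contributed: 37 + 4 + 38 + 30 + 36 + 21 + 4 + 40 + 41 = 251.
Each receives 0.85 × 251 = 213.35 from the joint research fund.
Hiro keeps 41 − 41 = 0, so Hiro's payoff is 0 + 213.35 = 213.35.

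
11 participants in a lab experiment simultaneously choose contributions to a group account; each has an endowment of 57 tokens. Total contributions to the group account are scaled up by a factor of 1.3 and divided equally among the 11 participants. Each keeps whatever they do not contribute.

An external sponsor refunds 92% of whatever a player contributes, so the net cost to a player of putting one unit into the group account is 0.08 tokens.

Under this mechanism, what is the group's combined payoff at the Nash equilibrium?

With the mechanism, a contributed unit returns (1.3/11) / 0.08 = 1.4773 per unit of net cost to the contributor — now above 1 — so contributing fully is weakly dominant for every player.
So the Nash equilibrium is full contribution by all 11; the group earns 11 × (57 × 0.92 + 1.3 × 57) = 1391.94.

1391.94 tokens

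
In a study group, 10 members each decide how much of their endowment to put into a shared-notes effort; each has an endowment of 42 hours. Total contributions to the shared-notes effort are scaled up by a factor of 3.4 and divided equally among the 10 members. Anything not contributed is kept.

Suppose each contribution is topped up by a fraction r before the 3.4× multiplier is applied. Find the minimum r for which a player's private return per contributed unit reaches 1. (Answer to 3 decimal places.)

With matching at rate r, one contributed unit becomes (1 + r) in the shared-notes effort and returns 3.4 × (1 + r) / 10 to the contributor.
Setting this equal to 1: 1 + r = 10/3.4 = 2.9412.
So the minimum matching rate is r = 2.9412 − 1 = 1.941.

1.941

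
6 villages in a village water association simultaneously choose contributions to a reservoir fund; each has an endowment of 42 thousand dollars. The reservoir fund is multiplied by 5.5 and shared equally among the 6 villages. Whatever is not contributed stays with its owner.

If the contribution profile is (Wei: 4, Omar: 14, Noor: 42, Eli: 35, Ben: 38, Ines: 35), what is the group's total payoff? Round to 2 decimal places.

1008.00 thousand dollars

Total contributed: 4 + 14 + 42 + 35 + 38 + 35 = 168; total kept: 6 × 42 − 168 = 84.
The reservoir fund pays out 5.5 × 168 = 924.00 in aggregate.
Group total = 84 + 924.00 = 1008.00.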